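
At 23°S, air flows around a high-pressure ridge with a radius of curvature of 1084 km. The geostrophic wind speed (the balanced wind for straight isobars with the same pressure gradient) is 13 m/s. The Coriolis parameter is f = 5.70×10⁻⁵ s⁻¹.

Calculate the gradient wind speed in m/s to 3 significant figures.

18.6 m/s

Around a high, pressure-gradient force acts outward with centrifugal, so Coriolis balances both:
fV = (1/ρ)|∂P/∂n| + V²/R  →  V² − fR·V + fR·V_g = 0
With fR = 5.70×10⁻⁵ × 1084×10³ m = 61.8 m/s:
V = [fR − √((fR)² − 4 fR V_g)]/2 = [61.8 − √(61.8² − 4×61.8×13)]/2 = 18.6 m/s
Supergeostrophic (V > V_g = 13 m/s), as expected around a high.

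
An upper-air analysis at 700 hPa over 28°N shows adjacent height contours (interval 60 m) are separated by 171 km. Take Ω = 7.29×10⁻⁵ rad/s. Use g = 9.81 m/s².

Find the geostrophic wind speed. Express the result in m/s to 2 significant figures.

Coriolis parameter at 28°N:
f = 2Ω sin φ = 2 × 7.29×10⁻⁵ × sin 28° = 6.84×10⁻⁵ s⁻¹
Height gradient: |∂Z/∂n| = 60 m / 171000 m = 3.51×10⁻⁴
On a pressure surface, geostrophic balance gives V_g = (g/f)|∂Z/∂n|:
V_g = 9.81 × 3.51×10⁻⁴ / 6.84×10⁻⁵ = 50.3 m/s

50 m/s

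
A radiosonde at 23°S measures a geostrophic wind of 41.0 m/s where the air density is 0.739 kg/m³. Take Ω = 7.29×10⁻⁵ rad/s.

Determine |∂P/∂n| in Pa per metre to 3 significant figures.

1.73×10⁻³ Pa/m

Coriolis parameter at 23°S:
f = 2Ω sin φ = 2 × 7.29×10⁻⁵ × sin 23° = 5.70×10⁻⁵ s⁻¹
Geostrophic balance rearranged: |∂P/∂n| = f ρ V_g
|∂P/∂n| = 5.70×10⁻⁵ × 0.739 × 41.0 = 1.73×10⁻³ Pa/m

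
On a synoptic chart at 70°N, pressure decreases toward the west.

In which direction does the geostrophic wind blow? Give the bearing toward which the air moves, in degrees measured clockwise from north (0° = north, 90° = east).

The pressure-gradient force points toward the west (bearing 270°).
Geostrophic balance: in the Northern Hemisphere the Coriolis force deflects motion to the right, so the geostrophic wind blows 90° to the right of the pressure-gradient force (low pressure on the left).
Rotating 270° by 90° clockwise gives 000° — the wind blows toward the north.

000°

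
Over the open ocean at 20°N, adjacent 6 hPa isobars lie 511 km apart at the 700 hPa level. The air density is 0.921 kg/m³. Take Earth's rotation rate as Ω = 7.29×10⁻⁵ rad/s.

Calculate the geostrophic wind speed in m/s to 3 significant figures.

Coriolis parameter at 20°N:
f = 2Ω sin φ = 2 × 7.29×10⁻⁵ × sin 20° = 4.99×10⁻⁵ s⁻¹
Pressure gradient: |∂P/∂n| = 600 Pa / 511000 m = 1.17×10⁻³ Pa/m
Geostrophic balance (pressure-gradient force = Coriolis force):
V_g = (1/(fρ)) |∂P/∂n| = 1.17×10⁻³ / (4.99×10⁻⁵ × 0.921) = 25.6 m/s

25.6 m/s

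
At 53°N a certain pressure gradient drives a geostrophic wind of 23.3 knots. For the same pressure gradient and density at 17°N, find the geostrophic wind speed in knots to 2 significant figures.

With the same pressure gradient and density, V_g ∝ 1/f ∝ 1/sin φ.
V₂ = V₁ · sin φ₁ / sin φ₂ = 23.3 × sin 53° / sin 17°
V₂ = 23.3 × 0.7986/0.2924 = 64 knots

64 knots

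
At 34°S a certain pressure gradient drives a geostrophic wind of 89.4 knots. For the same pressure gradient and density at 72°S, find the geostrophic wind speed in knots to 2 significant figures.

With the same pressure gradient and density, V_g ∝ 1/f ∝ 1/sin φ.
V₂ = V₁ · sin φ₁ / sin φ₂ = 89.4 × sin 34° / sin 72°
V₂ = 89.4 × 0.5592/0.9511 = 53 knots

53 knots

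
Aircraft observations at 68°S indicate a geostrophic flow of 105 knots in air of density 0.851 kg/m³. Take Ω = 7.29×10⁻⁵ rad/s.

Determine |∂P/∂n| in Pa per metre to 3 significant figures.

Coriolis parameter at 68°S:
f = 2Ω sin φ = 2 × 7.29×10⁻⁵ × sin 68° = 1.35×10⁻⁴ s⁻¹
Wind speed in SI: 105 knots = 54.0 m/s
Geostrophic balance rearranged: |∂P/∂n| = f ρ V_g
|∂P/∂n| = 1.35×10⁻⁴ × 0.851 × 54.0 = 6.21×10⁻³ Pa/m

6.21×10⁻³ Pa/m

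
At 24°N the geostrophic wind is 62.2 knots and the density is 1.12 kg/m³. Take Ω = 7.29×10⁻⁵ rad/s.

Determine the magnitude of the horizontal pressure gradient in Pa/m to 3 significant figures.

Coriolis parameter at 24°N:
f = 2Ω sin φ = 2 × 7.29×10⁻⁵ × sin 24° = 5.93×10⁻⁵ s⁻¹
Wind speed in SI: 62.2 knots = 32.0 m/s
Geostrophic balance rearranged: |∂P/∂n| = f ρ V_g
|∂P/∂n| = 5.93×10⁻⁵ × 1.12 × 32.0 = 2.13×10⁻³ Pa/m

2.13×10⁻³ Pa/m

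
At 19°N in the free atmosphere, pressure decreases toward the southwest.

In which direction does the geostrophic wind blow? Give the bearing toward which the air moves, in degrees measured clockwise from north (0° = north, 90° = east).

315°

The pressure-gradient force points toward the southwest (bearing 225°).
Geostrophic balance: in the Northern Hemisphere the Coriolis force deflects motion to the right, so the geostrophic wind blows 90° to the right of the pressure-gradient force (low pressure on the left).
Rotating 225° by 90° clockwise gives 315° — the wind blows toward the northwest.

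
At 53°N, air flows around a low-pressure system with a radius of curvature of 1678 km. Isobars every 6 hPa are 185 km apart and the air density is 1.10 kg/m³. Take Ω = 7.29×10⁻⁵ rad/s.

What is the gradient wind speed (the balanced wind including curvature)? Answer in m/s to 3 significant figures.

22.7 m/s

Coriolis parameter at 53°N:
f = 2Ω sin φ = 2 × 7.29×10⁻⁵ × sin 53° = 1.16×10⁻⁴ s⁻¹
Pressure gradient: |∂P/∂n| = 600 Pa / 185000 m = 3.24×10⁻³ Pa/m
Geostrophic speed: V_g = |∂P/∂n|/(fρ) = 3.24×10⁻³/(1.16×10⁻⁴ × 1.10) = 25.3 m/s
Around a low, centrifugal force acts outward with Coriolis, so pressure-gradient force balances both:
(1/ρ)|∂P/∂n| = fV + V²/R  →  V² + fR·V − fR·V_g = 0
With fR = 1.16×10⁻⁴ × 1678×10³ m = 195 m/s:
V = [−fR + √((fR)² + 4 fR V_g)]/2 = [−195 + √(195² + 4×195×25.3)]/2 = 22.7 m/s
Subgeostrophic (V < V_g = 25.3 m/s), as expected around a low.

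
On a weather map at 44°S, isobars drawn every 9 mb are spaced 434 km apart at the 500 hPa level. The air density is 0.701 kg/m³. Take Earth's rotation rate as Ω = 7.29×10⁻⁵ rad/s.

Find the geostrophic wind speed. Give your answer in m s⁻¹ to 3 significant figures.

Coriolis parameter at 44°S:
f = 2Ω sin φ = 2 × 7.29×10⁻⁵ × sin 44° = 1.01×10⁻⁴ s⁻¹
Pressure gradient: |∂P/∂n| = 900 Pa / 434000 m = 2.07×10⁻³ Pa/m
Geostrophic balance (pressure-gradient force = Coriolis force):
V_g = (1/(fρ)) |∂P/∂n| = 2.07×10⁻³ / (1.01×10⁻⁴ × 0.701) = 29.2 m/s

29.2 m s⁻¹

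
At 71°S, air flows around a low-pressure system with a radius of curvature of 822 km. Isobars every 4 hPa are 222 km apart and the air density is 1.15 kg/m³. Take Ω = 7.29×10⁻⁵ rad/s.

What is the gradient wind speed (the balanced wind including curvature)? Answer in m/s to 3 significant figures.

10.4 m/s

Coriolis parameter at 71°S:
f = 2Ω sin φ = 2 × 7.29×10⁻⁵ × sin 71° = 1.38×10⁻⁴ s⁻¹
Pressure gradient: |∂P/∂n| = 400 Pa / 222000 m = 1.80×10⁻³ Pa/m
Geostrophic speed: V_g = |∂P/∂n|/(fρ) = 1.80×10⁻³/(1.38×10⁻⁴ × 1.15) = 11.4 m/s
Around a low, centrifugal force acts outward with Coriolis, so pressure-gradient force balances both:
(1/ρ)|∂P/∂n| = fV + V²/R  →  V² + fR·V − fR·V_g = 0
With fR = 1.38×10⁻⁴ × 822×10³ m = 113 m/s:
V = [−fR + √((fR)² + 4 fR V_g)]/2 = [−113 + √(113² + 4×113×11.4)]/2 = 10.4 m/s
Subgeostrophic (V < V_g = 11.4 m/s), as expected around a low.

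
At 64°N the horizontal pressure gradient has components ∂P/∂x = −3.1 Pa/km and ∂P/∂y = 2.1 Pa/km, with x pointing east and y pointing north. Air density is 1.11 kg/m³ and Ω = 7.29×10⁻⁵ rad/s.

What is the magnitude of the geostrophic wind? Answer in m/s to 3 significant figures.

Coriolis parameter at 64°N:
f = 2Ω sin φ = 2 × 7.29×10⁻⁵ × sin 64° = 1.31×10⁻⁴ s⁻¹
Component geostrophic relations (x east, y north):
u_g = −(1/(fρ)) ∂P/∂y,  v_g = (1/(fρ)) ∂P/∂x
u_g = −(2.1×10⁻³)/(1.31×10⁻⁴ × 1.11) = −14.4 m/s;  v_g = (−3.1×10⁻³)/(1.31×10⁻⁴ × 1.11) = −21.3 m/s
|V_g| = √(u_g² + v_g²) = 25.7 m/s

25.7 m/s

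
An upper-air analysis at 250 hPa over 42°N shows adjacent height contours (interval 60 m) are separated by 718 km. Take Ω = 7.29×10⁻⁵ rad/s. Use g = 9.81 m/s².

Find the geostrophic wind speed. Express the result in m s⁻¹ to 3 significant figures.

8.40 m s⁻¹

Coriolis parameter at 42°N:
f = 2Ω sin φ = 2 × 7.29×10⁻⁵ × sin 42° = 9.76×10⁻⁵ s⁻¹
Height gradient: |∂Z/∂n| = 60 m / 718000 m = 8.36×10⁻⁵
On a pressure surface, geostrophic balance gives V_g = (g/f)|∂Z/∂n|:
V_g = 9.81 × 8.36×10⁻⁵ / 9.76×10⁻⁵ = 8.40 m/s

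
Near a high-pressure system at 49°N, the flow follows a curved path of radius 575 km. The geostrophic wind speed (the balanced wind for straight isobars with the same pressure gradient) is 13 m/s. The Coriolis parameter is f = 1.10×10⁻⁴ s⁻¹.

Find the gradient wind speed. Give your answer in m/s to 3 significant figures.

Around a high, pressure-gradient force acts outward with centrifugal, so Coriolis balances both:
fV = (1/ρ)|∂P/∂n| + V²/R  →  V² − fR·V + fR·V_g = 0
With fR = 1.10×10⁻⁴ × 575×10³ m = 63.2 m/s:
V = [fR − √((fR)² − 4 fR V_g)]/2 = [63.2 − √(63.2² − 4×63.2×13)]/2 = 18.3 m/s
Supergeostrophic (V > V_g = 13 m/s), as expected around a high.

18.3 m/s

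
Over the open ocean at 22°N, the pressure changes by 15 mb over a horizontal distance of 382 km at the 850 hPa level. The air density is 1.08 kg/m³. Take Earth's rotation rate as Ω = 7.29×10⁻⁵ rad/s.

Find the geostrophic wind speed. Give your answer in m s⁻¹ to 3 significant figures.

Coriolis parameter at 22°N:
f = 2Ω sin φ = 2 × 7.29×10⁻⁵ × sin 22° = 5.46×10⁻⁵ s⁻¹
Pressure gradient: |∂P/∂n| = 1500 Pa / 382000 m = 3.93×10⁻³ Pa/m
Geostrophic balance (pressure-gradient force = Coriolis force):
V_g = (1/(fρ)) |∂P/∂n| = 3.93×10⁻³ / (5.46×10⁻⁵ × 1.08) = 66.6 m/s

66.6 m s⁻¹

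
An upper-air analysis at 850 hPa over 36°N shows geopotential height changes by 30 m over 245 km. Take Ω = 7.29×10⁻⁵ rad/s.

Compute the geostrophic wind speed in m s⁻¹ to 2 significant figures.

Coriolis parameter at 36°N:
f = 2Ω sin φ = 2 × 7.29×10⁻⁵ × sin 36° = 8.57×10⁻⁵ s⁻¹
Height gradient: |∂Z/∂n| = 30 m / 245000 m = 1.22×10⁻⁴
On a pressure surface, geostrophic balance gives V_g = (g/f)|∂Z/∂n|:
V_g = 9.81 × 1.22×10⁻⁴ / 8.57×10⁻⁵ = 14.0 m/s

14 m s⁻¹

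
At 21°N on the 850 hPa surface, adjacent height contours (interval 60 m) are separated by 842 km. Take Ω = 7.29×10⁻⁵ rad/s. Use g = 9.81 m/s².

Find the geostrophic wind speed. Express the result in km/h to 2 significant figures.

48 km/h

Coriolis parameter at 21°N:
f = 2Ω sin φ = 2 × 7.29×10⁻⁵ × sin 21° = 5.23×10⁻⁵ s⁻¹
Height gradient: |∂Z/∂n| = 60 m / 842000 m = 7.13×10⁻⁵
On a pressure surface, geostrophic balance gives V_g = (g/f)|∂Z/∂n|:
V_g = 9.81 × 7.13×10⁻⁵ / 5.23×10⁻⁵ = 13.4 m/s
Converting: 13.4 m/s × 3.6 = 48 km/h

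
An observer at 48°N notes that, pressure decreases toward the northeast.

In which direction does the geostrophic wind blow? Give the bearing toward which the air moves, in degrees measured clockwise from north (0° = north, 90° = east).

135°

The pressure-gradient force points toward the northeast (bearing 045°).
Geostrophic balance: in the Northern Hemisphere the Coriolis force deflects motion to the right, so the geostrophic wind blows 90° to the right of the pressure-gradient force (low pressure on the left).
Rotating 045° by 90° clockwise gives 135° — the wind blows toward the southeast.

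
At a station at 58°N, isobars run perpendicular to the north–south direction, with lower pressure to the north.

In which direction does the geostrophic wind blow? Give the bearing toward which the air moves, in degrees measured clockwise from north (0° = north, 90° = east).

The pressure-gradient force points toward the north (bearing 000°).
Geostrophic balance: in the Northern Hemisphere the Coriolis force deflects motion to the right, so the geostrophic wind blows 90° to the right of the pressure-gradient force (low pressure on the left).
Rotating 000° by 90° clockwise gives 090° — the wind blows toward the east.

090°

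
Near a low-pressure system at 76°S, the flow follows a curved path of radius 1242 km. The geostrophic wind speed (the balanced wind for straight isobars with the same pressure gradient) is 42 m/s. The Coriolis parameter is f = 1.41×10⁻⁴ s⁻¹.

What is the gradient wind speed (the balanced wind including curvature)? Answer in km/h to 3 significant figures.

Around a low, centrifugal force acts outward with Coriolis, so pressure-gradient force balances both:
(1/ρ)|∂P/∂n| = fV + V²/R  →  V² + fR·V − fR·V_g = 0
With fR = 1.41×10⁻⁴ × 1242×10³ m = 175 m/s:
V = [−fR + √((fR)² + 4 fR V_g)]/2 = [−175 + √(175² + 4×175×42)]/2 = 35 m/s
Subgeostrophic (V < V_g = 42 m/s), as expected around a low.
Converting: 35 m/s × 3.6 = 126 km/h

126 km/h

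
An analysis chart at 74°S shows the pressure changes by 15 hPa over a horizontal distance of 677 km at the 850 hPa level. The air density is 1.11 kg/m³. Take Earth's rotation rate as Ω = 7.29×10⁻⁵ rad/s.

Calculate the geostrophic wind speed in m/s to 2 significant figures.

14 m/s

Coriolis parameter at 74°S:
f = 2Ω sin φ = 2 × 7.29×10⁻⁵ × sin 74° = 1.40×10⁻⁴ s⁻¹
Pressure gradient: |∂P/∂n| = 1500 Pa / 677000 m = 2.22×10⁻³ Pa/m
Geostrophic balance (pressure-gradient force = Coriolis force):
V_g = (1/(fρ)) |∂P/∂n| = 2.22×10⁻³ / (1.40×10⁻⁴ × 1.11) = 14.2 m/s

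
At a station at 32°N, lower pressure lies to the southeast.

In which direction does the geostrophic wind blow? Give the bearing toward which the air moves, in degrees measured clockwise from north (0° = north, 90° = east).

The pressure-gradient force points toward the southeast (bearing 135°).
Geostrophic balance: in the Northern Hemisphere the Coriolis force deflects motion to the right, so the geostrophic wind blows 90° to the right of the pressure-gradient force (low pressure on the left).
Rotating 135° by 90° clockwise gives 225° — the wind blows toward the southwest.

225°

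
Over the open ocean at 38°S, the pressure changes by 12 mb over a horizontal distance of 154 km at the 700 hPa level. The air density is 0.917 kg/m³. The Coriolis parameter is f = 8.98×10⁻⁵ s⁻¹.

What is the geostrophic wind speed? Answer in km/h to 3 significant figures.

Pressure gradient: |∂P/∂n| = 1200 Pa / 154000 m = 7.79×10⁻³ Pa/m
Geostrophic balance (pressure-gradient force = Coriolis force):
V_g = (1/(fρ)) |∂P/∂n| = 7.79×10⁻³ / (8.98×10⁻⁵ × 0.917) = 94.6 m/s
Converting: 94.6 m/s × 3.6 = 341 km/h

341 km/h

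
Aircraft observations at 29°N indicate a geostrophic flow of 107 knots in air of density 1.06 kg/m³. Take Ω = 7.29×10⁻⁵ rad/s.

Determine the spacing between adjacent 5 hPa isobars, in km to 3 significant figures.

121 km

Coriolis parameter at 29°N:
f = 2Ω sin φ = 2 × 7.29×10⁻⁵ × sin 29° = 7.07×10⁻⁵ s⁻¹
Wind speed in SI: 107 knots = 55.0 m/s
Geostrophic balance rearranged: |∂P/∂n| = f ρ V_g
|∂P/∂n| = 7.07×10⁻⁵ × 1.06 × 55.0 = 4.12×10⁻³ Pa/m
Isobar spacing: Δn = ΔP/|∂P/∂n| = 500 Pa / 4.12×10⁻³ Pa/m = 121231 m ≈ 121 km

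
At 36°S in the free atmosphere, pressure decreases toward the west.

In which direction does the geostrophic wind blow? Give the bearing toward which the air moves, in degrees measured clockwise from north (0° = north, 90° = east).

The pressure-gradient force points toward the west (bearing 270°).
Geostrophic balance: in the Southern Hemisphere the Coriolis force deflects motion to the left, so the geostrophic wind blows 90° to the left of the pressure-gradient force (low pressure on the right).
Rotating 270° by 90° counterclockwise gives 180° — the wind blows toward the south.

180°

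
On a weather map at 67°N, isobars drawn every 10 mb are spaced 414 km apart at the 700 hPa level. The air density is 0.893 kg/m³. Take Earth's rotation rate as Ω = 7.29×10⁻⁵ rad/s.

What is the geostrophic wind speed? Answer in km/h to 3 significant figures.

72.6 km/h

Coriolis parameter at 67°N:
f = 2Ω sin φ = 2 × 7.29×10⁻⁵ × sin 67° = 1.34×10⁻⁴ s⁻¹
Pressure gradient: |∂P/∂n| = 1000 Pa / 414000 m = 2.42×10⁻³ Pa/m
Geostrophic balance (pressure-gradient force = Coriolis force):
V_g = (1/(fρ)) |∂P/∂n| = 2.42×10⁻³ / (1.34×10⁻⁴ × 0.893) = 20.2 m/s
Converting: 20.2 m/s × 3.6 = 72.6 km/h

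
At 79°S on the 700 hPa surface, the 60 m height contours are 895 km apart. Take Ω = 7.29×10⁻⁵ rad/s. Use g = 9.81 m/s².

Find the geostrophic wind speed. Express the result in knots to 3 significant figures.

8.93 knots

Coriolis parameter at 79°S:
f = 2Ω sin φ = 2 × 7.29×10⁻⁵ × sin 79° = 1.43×10⁻⁴ s⁻¹
Height gradient: |∂Z/∂n| = 60 m / 895000 m = 6.70×10⁻⁵
On a pressure surface, geostrophic balance gives V_g = (g/f)|∂Z/∂n|:
V_g = 9.81 × 6.70×10⁻⁵ / 1.43×10⁻⁴ = 4.60 m/s
Converting: 4.60 m/s × 1.944 = 8.93 knots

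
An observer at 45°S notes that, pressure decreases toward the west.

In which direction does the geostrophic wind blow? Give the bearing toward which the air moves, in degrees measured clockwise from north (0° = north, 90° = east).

The pressure-gradient force points toward the west (bearing 270°).
Geostrophic balance: in the Southern Hemisphere the Coriolis force deflects motion to the left, so the geostrophic wind blows 90° to the left of the pressure-gradient force (low pressure on the right).
Rotating 270° by 90° counterclockwise gives 180° — the wind blows toward the south.

180°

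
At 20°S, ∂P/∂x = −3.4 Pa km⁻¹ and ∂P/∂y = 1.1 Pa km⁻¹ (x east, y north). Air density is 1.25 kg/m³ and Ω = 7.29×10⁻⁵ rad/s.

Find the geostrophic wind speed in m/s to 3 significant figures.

Coriolis parameter at 20°S:
f = 2Ω sin φ = 2 × 7.29×10⁻⁵ × sin 20° = 4.99×10⁻⁵ s⁻¹
In the Southern Hemisphere f is negative: f = −4.99×10⁻⁵ s⁻¹.
Component geostrophic relations (x east, y north):
u_g = −(1/(fρ)) ∂P/∂y,  v_g = (1/(fρ)) ∂P/∂x
u_g = −(1.1×10⁻³)/(−4.99×10⁻⁵ × 1.25) = 17.6 m/s;  v_g = (−3.4×10⁻³)/(−4.99×10⁻⁵ × 1.25) = 54.5 m/s
|V_g| = √(u_g² + v_g²) = 57.3 m/s

57.3 m/s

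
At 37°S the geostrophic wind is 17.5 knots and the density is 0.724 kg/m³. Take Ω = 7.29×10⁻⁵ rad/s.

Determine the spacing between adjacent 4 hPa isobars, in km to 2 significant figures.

700 km

Coriolis parameter at 37°S:
f = 2Ω sin φ = 2 × 7.29×10⁻⁵ × sin 37° = 8.77×10⁻⁵ s⁻¹
Wind speed in SI: 17.5 knots = 9.00 m/s
Geostrophic balance rearranged: |∂P/∂n| = f ρ V_g
|∂P/∂n| = 8.77×10⁻⁵ × 0.724 × 9.00 = 5.72×10⁻⁴ Pa/m
Isobar spacing: Δn = ΔP/|∂P/∂n| = 400 Pa / 5.72×10⁻⁴ Pa/m = 699399 m ≈ 700 km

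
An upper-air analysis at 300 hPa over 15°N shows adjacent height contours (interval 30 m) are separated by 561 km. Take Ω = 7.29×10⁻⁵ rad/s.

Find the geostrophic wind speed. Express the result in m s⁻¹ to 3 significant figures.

Coriolis parameter at 15°N:
f = 2Ω sin φ = 2 × 7.29×10⁻⁵ × sin 15° = 3.77×10⁻⁵ s⁻¹
Height gradient: |∂Z/∂n| = 30 m / 561000 m = 5.35×10⁻⁵
On a pressure surface, geostrophic balance gives V_g = (g/f)|∂Z/∂n|:
V_g = 9.81 × 5.35×10⁻⁵ / 3.77×10⁻⁵ = 13.9 m/s

13.9 m s⁻¹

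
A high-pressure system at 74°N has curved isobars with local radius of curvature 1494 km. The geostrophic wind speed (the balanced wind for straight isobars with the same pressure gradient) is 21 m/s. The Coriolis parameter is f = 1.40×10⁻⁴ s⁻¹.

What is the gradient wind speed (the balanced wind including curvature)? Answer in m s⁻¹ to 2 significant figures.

Around a high, pressure-gradient force acts outward with centrifugal, so Coriolis balances both:
fV = (1/ρ)|∂P/∂n| + V²/R  →  V² − fR·V + fR·V_g = 0
With fR = 1.40×10⁻⁴ × 1494×10³ m = 209 m/s:
V = [fR − √((fR)² − 4 fR V_g)]/2 = [209 − √(209² − 4×209×21)]/2 = 23.7 m/s
Supergeostrophic (V > V_g = 21 m/s), as expected around a high.

24 m s⁻¹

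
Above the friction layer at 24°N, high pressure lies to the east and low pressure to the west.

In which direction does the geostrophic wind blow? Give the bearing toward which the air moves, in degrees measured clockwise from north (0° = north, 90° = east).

The pressure-gradient force points toward the west (bearing 270°).
Geostrophic balance: in the Northern Hemisphere the Coriolis force deflects motion to the right, so the geostrophic wind blows 90° to the right of the pressure-gradient force (low pressure on the left).
Rotating 270° by 90° clockwise gives 000° — the wind blows toward the north.

000°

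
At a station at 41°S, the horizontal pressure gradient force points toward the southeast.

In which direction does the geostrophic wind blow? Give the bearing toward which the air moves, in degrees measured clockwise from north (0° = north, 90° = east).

The pressure-gradient force points toward the southeast (bearing 135°).
Geostrophic balance: in the Southern Hemisphere the Coriolis force deflects motion to the left, so the geostrophic wind blows 90° to the left of the pressure-gradient force (low pressure on the right).
Rotating 135° by 90° counterclockwise gives 045° — the wind blows toward the northeast.

045°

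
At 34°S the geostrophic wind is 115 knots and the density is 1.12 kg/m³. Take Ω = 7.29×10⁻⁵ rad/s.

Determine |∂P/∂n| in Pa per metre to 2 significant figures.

5.4×10⁻³ Pa/m

Coriolis parameter at 34°S:
f = 2Ω sin φ = 2 × 7.29×10⁻⁵ × sin 34° = 8.15×10⁻⁵ s⁻¹
Wind speed in SI: 115 knots = 59.2 m/s
Geostrophic balance rearranged: |∂P/∂n| = f ρ V_g
|∂P/∂n| = 8.15×10⁻⁵ × 1.12 × 59.2 = 5.40×10⁻³ Pa/m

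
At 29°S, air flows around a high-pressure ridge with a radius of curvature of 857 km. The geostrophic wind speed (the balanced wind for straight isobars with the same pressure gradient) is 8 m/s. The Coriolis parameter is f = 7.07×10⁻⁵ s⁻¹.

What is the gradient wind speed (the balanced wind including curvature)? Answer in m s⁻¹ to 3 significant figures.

Around a high, pressure-gradient force acts outward with centrifugal, so Coriolis balances both:
fV = (1/ρ)|∂P/∂n| + V²/R  →  V² − fR·V + fR·V_g = 0
With fR = 7.07×10⁻⁵ × 857×10³ m = 60.6 m/s:
V = [fR − √((fR)² − 4 fR V_g)]/2 = [60.6 − √(60.6² − 4×60.6×8)]/2 = 9.48 m/s
Supergeostrophic (V > V_g = 8 m/s), as expected around a high.

9.48 m s⁻¹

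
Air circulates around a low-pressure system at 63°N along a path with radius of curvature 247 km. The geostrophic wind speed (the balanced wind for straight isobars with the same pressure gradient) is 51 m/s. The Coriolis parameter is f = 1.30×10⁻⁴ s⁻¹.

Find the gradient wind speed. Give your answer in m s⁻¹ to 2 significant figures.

27 m s⁻¹

Around a low, centrifugal force acts outward with Coriolis, so pressure-gradient force balances both:
(1/ρ)|∂P/∂n| = fV + V²/R  →  V² + fR·V − fR·V_g = 0
With fR = 1.30×10⁻⁴ × 247×10³ m = 32.1 m/s:
V = [−fR + √((fR)² + 4 fR V_g)]/2 = [−32.1 + √(32.1² + 4×32.1×51)]/2 = 27.5 m/s
Subgeostrophic (V < V_g = 51 m/s), as expected around a low.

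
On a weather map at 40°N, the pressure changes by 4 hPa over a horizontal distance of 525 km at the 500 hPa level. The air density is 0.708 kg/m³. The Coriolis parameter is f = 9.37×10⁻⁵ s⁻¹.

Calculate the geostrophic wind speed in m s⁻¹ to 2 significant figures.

Pressure gradient: |∂P/∂n| = 400 Pa / 525000 m = 7.62×10⁻⁴ Pa/m
Geostrophic balance (pressure-gradient force = Coriolis force):
V_g = (1/(fρ)) |∂P/∂n| = 7.62×10⁻⁴ / (9.37×10⁻⁵ × 0.708) = 11.5 m/s

11 m s⁻¹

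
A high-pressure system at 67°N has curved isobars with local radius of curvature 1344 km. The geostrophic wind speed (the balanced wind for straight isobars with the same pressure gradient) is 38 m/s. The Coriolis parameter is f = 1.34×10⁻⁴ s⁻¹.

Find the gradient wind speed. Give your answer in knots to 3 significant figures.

Around a high, pressure-gradient force acts outward with centrifugal, so Coriolis balances both:
fV = (1/ρ)|∂P/∂n| + V²/R  →  V² − fR·V + fR·V_g = 0
With fR = 1.34×10⁻⁴ × 1344×10³ m = 180 m/s:
V = [fR − √((fR)² − 4 fR V_g)]/2 = [180 − √(180² − 4×180×38)]/2 = 54.5 m/s
Supergeostrophic (V > V_g = 38 m/s), as expected around a high.
Converting: 54.5 m/s × 1.944 = 106 knots

106 knots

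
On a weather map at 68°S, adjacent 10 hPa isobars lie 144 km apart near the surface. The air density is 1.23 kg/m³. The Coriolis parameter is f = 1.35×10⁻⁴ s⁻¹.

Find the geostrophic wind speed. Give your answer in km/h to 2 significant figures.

150 km/h

Pressure gradient: |∂P/∂n| = 1000 Pa / 144000 m = 6.94×10⁻³ Pa/m
Geostrophic balance (pressure-gradient force = Coriolis force):
V_g = (1/(fρ)) |∂P/∂n| = 6.94×10⁻³ / (1.35×10⁻⁴ × 1.23) = 41.8 m/s
Converting: 41.8 m/s × 3.6 = 150 km/h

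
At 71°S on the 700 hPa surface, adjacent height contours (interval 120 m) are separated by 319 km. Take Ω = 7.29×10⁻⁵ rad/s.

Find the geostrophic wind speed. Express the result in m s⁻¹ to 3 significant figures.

Coriolis parameter at 71°S:
f = 2Ω sin φ = 2 × 7.29×10⁻⁵ × sin 71° = 1.38×10⁻⁴ s⁻¹
Height gradient: |∂Z/∂n| = 120 m / 319000 m = 3.76×10⁻⁴
On a pressure surface, geostrophic balance gives V_g = (g/f)|∂Z/∂n|:
V_g = 9.81 × 3.76×10⁻⁴ / 1.38×10⁻⁴ = 26.8 m/s

26.8 m s⁻¹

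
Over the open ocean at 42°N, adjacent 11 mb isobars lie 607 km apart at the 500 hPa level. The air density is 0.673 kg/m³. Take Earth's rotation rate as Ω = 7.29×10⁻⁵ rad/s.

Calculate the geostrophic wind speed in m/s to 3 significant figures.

Coriolis parameter at 42°N:
f = 2Ω sin φ = 2 × 7.29×10⁻⁵ × sin 42° = 9.76×10⁻⁵ s⁻¹
Pressure gradient: |∂P/∂n| = 1100 Pa / 607000 m = 1.81×10⁻³ Pa/m
Geostrophic balance (pressure-gradient force = Coriolis force):
V_g = (1/(fρ)) |∂P/∂n| = 1.81×10⁻³ / (9.76×10⁻⁵ × 0.673) = 27.6 m/s

27.6 m/s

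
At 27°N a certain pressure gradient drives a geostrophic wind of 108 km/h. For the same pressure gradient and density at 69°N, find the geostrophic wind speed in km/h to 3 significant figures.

With the same pressure gradient and density, V_g ∝ 1/f ∝ 1/sin φ.
V₂ = V₁ · sin φ₁ / sin φ₂ = 108 × sin 27° / sin 69°
V₂ = 108 × 0.4540/0.9336 = 52.5 km/h

52.5 km/h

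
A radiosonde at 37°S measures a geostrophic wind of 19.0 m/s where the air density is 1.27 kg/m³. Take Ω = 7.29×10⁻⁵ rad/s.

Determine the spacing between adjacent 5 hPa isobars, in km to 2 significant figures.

Coriolis parameter at 37°S:
f = 2Ω sin φ = 2 × 7.29×10⁻⁵ × sin 37° = 8.77×10⁻⁵ s⁻¹
Geostrophic balance rearranged: |∂P/∂n| = f ρ V_g
|∂P/∂n| = 8.77×10⁻⁵ × 1.27 × 19.0 = 2.12×10⁻³ Pa/m
Isobar spacing: Δn = ΔP/|∂P/∂n| = 500 Pa / 2.12×10⁻³ Pa/m = 236152 m ≈ 240 km

240 km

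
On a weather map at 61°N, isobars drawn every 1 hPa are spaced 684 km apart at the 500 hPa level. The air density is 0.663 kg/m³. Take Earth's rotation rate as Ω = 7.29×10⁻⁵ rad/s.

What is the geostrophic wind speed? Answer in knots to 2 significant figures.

Coriolis parameter at 61°N:
f = 2Ω sin φ = 2 × 7.29×10⁻⁵ × sin 61° = 1.28×10⁻⁴ s⁻¹
Pressure gradient: |∂P/∂n| = 100 Pa / 684000 m = 1.46×10⁻⁴ Pa/m
Geostrophic balance (pressure-gradient force = Coriolis force):
V_g = (1/(fρ)) |∂P/∂n| = 1.46×10⁻⁴ / (1.28×10⁻⁴ × 0.663) = 1.73 m/s
Converting: 1.73 m/s × 1.944 = 3.4 knots

3.4 knots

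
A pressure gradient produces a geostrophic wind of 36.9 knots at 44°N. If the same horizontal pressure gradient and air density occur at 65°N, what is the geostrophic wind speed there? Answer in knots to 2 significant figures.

28 knots

With the same pressure gradient and density, V_g ∝ 1/f ∝ 1/sin φ.
V₂ = V₁ · sin φ₁ / sin φ₂ = 36.9 × sin 44° / sin 65°
V₂ = 36.9 × 0.6947/0.9063 = 28 knots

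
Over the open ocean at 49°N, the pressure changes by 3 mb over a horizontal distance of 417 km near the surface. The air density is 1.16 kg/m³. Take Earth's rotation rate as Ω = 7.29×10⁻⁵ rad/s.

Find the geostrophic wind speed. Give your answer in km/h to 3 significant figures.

20.3 km/h

Coriolis parameter at 49°N:
f = 2Ω sin φ = 2 × 7.29×10⁻⁵ × sin 49° = 1.10×10⁻⁴ s⁻¹
Pressure gradient: |∂P/∂n| = 300 Pa / 417000 m = 7.19×10⁻⁴ Pa/m
Geostrophic balance (pressure-gradient force = Coriolis force):
V_g = (1/(fρ)) |∂P/∂n| = 7.19×10⁻⁴ / (1.10×10⁻⁴ × 1.16) = 5.64 m/s
Converting: 5.64 m/s × 3.6 = 20.3 km/h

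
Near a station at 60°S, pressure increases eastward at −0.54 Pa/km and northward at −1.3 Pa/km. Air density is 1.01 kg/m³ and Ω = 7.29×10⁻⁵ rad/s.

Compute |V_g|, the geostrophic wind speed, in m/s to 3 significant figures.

Coriolis parameter at 60°S:
f = 2Ω sin φ = 2 × 7.29×10⁻⁵ × sin 60° = 1.26×10⁻⁴ s⁻¹
In the Southern Hemisphere f is negative: f = −1.26×10⁻⁴ s⁻¹.
Component geostrophic relations (x east, y north):
u_g = −(1/(fρ)) ∂P/∂y,  v_g = (1/(fρ)) ∂P/∂x
u_g = −(−1.3×10⁻³)/(−1.26×10⁻⁴ × 1.01) = −10.2 m/s;  v_g = (−0.54×10⁻³)/(−1.26×10⁻⁴ × 1.01) = 4.23 m/s
|V_g| = √(u_g² + v_g²) = 11.0 m/s

11.0 m/s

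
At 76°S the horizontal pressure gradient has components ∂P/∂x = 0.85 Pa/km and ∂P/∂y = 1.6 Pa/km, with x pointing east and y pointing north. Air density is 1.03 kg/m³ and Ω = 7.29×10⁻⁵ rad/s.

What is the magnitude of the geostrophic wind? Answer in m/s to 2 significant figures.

12 m/s

Coriolis parameter at 76°S:
f = 2Ω sin φ = 2 × 7.29×10⁻⁵ × sin 76° = 1.41×10⁻⁴ s⁻¹
In the Southern Hemisphere f is negative: f = −1.41×10⁻⁴ s⁻¹.
Component geostrophic relations (x east, y north):
u_g = −(1/(fρ)) ∂P/∂y,  v_g = (1/(fρ)) ∂P/∂x
u_g = −(1.6×10⁻³)/(−1.41×10⁻⁴ × 1.03) = 11.0 m/s;  v_g = (0.85×10⁻³)/(−1.41×10⁻⁴ × 1.03) = −5.83 m/s
|V_g| = √(u_g² + v_g²) = 12.4 m/s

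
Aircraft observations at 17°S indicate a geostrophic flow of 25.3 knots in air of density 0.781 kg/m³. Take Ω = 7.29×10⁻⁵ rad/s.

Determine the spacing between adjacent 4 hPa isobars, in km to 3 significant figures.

Coriolis parameter at 17°S:
f = 2Ω sin φ = 2 × 7.29×10⁻⁵ × sin 17° = 4.26×10⁻⁵ s⁻¹
Wind speed in SI: 25.3 knots = 13.0 m/s
Geostrophic balance rearranged: |∂P/∂n| = f ρ V_g
|∂P/∂n| = 4.26×10⁻⁵ × 0.781 × 13.0 = 4.33×10⁻⁴ Pa/m
Isobar spacing: Δn = ΔP/|∂P/∂n| = 400 Pa / 4.33×10⁻⁴ Pa/m = 923119 m ≈ 923 km

923 km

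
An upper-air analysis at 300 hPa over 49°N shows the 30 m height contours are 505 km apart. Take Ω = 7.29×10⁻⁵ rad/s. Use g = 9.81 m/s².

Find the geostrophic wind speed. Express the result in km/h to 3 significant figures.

19.1 km/h

Coriolis parameter at 49°N:
f = 2Ω sin φ = 2 × 7.29×10⁻⁵ × sin 49° = 1.10×10⁻⁴ s⁻¹
Height gradient: |∂Z/∂n| = 30 m / 505000 m = 5.94×10⁻⁵
On a pressure surface, geostrophic balance gives V_g = (g/f)|∂Z/∂n|:
V_g = 9.81 × 5.94×10⁻⁵ / 1.10×10⁻⁴ = 5.30 m/s
Converting: 5.30 m/s × 3.6 = 19.1 km/h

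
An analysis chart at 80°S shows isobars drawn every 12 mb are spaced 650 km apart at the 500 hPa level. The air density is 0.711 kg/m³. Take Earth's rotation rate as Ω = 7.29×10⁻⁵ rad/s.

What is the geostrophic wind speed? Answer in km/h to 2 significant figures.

65 km/h

Coriolis parameter at 80°S:
f = 2Ω sin φ = 2 × 7.29×10⁻⁵ × sin 80° = 1.44×10⁻⁴ s⁻¹
Pressure gradient: |∂P/∂n| = 1200 Pa / 650000 m = 1.85×10⁻³ Pa/m
Geostrophic balance (pressure-gradient force = Coriolis force):
V_g = (1/(fρ)) |∂P/∂n| = 1.85×10⁻³ / (1.44×10⁻⁴ × 0.711) = 18.1 m/s
Converting: 18.1 m/s × 3.6 = 65 km/h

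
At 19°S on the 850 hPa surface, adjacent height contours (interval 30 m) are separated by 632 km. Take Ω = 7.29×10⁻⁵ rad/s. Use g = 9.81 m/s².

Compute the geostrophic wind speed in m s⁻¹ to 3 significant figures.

Coriolis parameter at 19°S:
f = 2Ω sin φ = 2 × 7.29×10⁻⁵ × sin 19° = 4.75×10⁻⁵ s⁻¹
Height gradient: |∂Z/∂n| = 30 m / 632000 m = 4.75×10⁻⁵
On a pressure surface, geostrophic balance gives V_g = (g/f)|∂Z/∂n|:
V_g = 9.81 × 4.75×10⁻⁵ / 4.75×10⁻⁵ = 9.81 m/s

9.81 m s⁻¹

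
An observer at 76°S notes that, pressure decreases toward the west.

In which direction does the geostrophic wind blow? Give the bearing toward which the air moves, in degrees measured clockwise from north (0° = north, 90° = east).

180°

The pressure-gradient force points toward the west (bearing 270°).
Geostrophic balance: in the Southern Hemisphere the Coriolis force deflects motion to the left, so the geostrophic wind blows 90° to the left of the pressure-gradient force (low pressure on the right).
Rotating 270° by 90° counterclockwise gives 180° — the wind blows toward the south.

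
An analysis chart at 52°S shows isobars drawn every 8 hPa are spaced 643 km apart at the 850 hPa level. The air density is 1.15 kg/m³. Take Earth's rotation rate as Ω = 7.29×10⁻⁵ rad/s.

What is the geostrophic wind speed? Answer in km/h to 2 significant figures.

34 km/h

Coriolis parameter at 52°S:
f = 2Ω sin φ = 2 × 7.29×10⁻⁵ × sin 52° = 1.15×10⁻⁴ s⁻¹
Pressure gradient: |∂P/∂n| = 800 Pa / 643000 m = 1.24×10⁻³ Pa/m
Geostrophic balance (pressure-gradient force = Coriolis force):
V_g = (1/(fρ)) |∂P/∂n| = 1.24×10⁻³ / (1.15×10⁻⁴ × 1.15) = 9.42 m/s
Converting: 9.42 m/s × 3.6 = 34 km/h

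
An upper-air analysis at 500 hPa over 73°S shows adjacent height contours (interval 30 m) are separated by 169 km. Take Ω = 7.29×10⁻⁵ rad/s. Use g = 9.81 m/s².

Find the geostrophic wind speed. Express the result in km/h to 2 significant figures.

45 km/h

Coriolis parameter at 73°S:
f = 2Ω sin φ = 2 × 7.29×10⁻⁵ × sin 73° = 1.39×10⁻⁴ s⁻¹
Height gradient: |∂Z/∂n| = 30 m / 169000 m = 1.78×10⁻⁴
On a pressure surface, geostrophic balance gives V_g = (g/f)|∂Z/∂n|:
V_g = 9.81 × 1.78×10⁻⁴ / 1.39×10⁻⁴ = 12.5 m/s
Converting: 12.5 m/s × 3.6 = 45 km/h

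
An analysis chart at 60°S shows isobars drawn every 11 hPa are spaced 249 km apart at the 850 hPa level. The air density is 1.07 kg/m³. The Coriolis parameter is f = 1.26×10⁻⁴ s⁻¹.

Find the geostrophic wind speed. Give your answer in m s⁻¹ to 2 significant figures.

33 m s⁻¹

Pressure gradient: |∂P/∂n| = 1100 Pa / 249000 m = 4.42×10⁻³ Pa/m
Geostrophic balance (pressure-gradient force = Coriolis force):
V_g = (1/(fρ)) |∂P/∂n| = 4.42×10⁻³ / (1.26×10⁻⁴ × 1.07) = 32.8 m/s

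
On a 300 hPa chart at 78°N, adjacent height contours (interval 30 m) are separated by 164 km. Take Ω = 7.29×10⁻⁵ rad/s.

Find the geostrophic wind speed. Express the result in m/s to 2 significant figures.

Coriolis parameter at 78°N:
f = 2Ω sin φ = 2 × 7.29×10⁻⁵ × sin 78° = 1.43×10⁻⁴ s⁻¹
Height gradient: |∂Z/∂n| = 30 m / 164000 m = 1.83×10⁻⁴
On a pressure surface, geostrophic balance gives V_g = (g/f)|∂Z/∂n|:
V_g = 9.81 × 1.83×10⁻⁴ / 1.43×10⁻⁴ = 12.6 m/s

13 m/s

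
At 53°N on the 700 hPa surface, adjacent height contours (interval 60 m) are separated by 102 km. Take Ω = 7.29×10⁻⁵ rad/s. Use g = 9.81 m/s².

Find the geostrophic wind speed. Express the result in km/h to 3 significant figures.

178 km/h

Coriolis parameter at 53°N:
f = 2Ω sin φ = 2 × 7.29×10⁻⁵ × sin 53° = 1.16×10⁻⁴ s⁻¹
Height gradient: |∂Z/∂n| = 60 m / 102000 m = 5.88×10⁻⁴
On a pressure surface, geostrophic balance gives V_g = (g/f)|∂Z/∂n|:
V_g = 9.81 × 5.88×10⁻⁴ / 1.16×10⁻⁴ = 49.6 m/s
Converting: 49.6 m/s × 3.6 = 178 km/h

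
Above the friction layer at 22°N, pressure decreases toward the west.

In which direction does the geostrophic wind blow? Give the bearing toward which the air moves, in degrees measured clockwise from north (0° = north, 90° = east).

The pressure-gradient force points toward the west (bearing 270°).
Geostrophic balance: in the Northern Hemisphere the Coriolis force deflects motion to the right, so the geostrophic wind blows 90° to the right of the pressure-gradient force (low pressure on the left).
Rotating 270° by 90° clockwise gives 000° — the wind blows toward the north.

000°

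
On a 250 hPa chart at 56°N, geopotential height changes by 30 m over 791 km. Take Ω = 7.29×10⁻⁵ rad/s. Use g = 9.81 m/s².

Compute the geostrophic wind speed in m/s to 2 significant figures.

Coriolis parameter at 56°N:
f = 2Ω sin φ = 2 × 7.29×10⁻⁵ × sin 56° = 1.21×10⁻⁴ s⁻¹
Height gradient: |∂Z/∂n| = 30 m / 791000 m = 3.79×10⁻⁵
On a pressure surface, geostrophic balance gives V_g = (g/f)|∂Z/∂n|:
V_g = 9.81 × 3.79×10⁻⁵ / 1.21×10⁻⁴ = 3.08 m/s

3.1 m/s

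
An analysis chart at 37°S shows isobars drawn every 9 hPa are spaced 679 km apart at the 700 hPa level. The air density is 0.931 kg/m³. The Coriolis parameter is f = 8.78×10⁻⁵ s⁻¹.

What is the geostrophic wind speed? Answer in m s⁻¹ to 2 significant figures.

16 m s⁻¹

Pressure gradient: |∂P/∂n| = 900 Pa / 679000 m = 1.33×10⁻³ Pa/m
Geostrophic balance (pressure-gradient force = Coriolis force):
V_g = (1/(fρ)) |∂P/∂n| = 1.33×10⁻³ / (8.78×10⁻⁵ × 0.931) = 16.2 m/s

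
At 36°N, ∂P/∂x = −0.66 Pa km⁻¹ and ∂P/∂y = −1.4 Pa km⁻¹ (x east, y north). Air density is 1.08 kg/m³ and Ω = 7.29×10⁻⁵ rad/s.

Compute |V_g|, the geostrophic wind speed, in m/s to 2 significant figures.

Coriolis parameter at 36°N:
f = 2Ω sin φ = 2 × 7.29×10⁻⁵ × sin 36° = 8.57×10⁻⁵ s⁻¹
Component geostrophic relations (x east, y north):
u_g = −(1/(fρ)) ∂P/∂y,  v_g = (1/(fρ)) ∂P/∂x
u_g = −(−1.4×10⁻³)/(8.57×10⁻⁵ × 1.08) = 15.1 m/s;  v_g = (−0.66×10⁻³)/(8.57×10⁻⁵ × 1.08) = −7.13 m/s
|V_g| = √(u_g² + v_g²) = 16.7 m/s

17 m/s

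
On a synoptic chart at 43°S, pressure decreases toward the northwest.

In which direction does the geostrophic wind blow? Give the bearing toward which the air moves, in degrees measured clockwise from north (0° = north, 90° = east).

The pressure-gradient force points toward the northwest (bearing 315°).
Geostrophic balance: in the Southern Hemisphere the Coriolis force deflects motion to the left, so the geostrophic wind blows 90° to the left of the pressure-gradient force (low pressure on the right).
Rotating 315° by 90° counterclockwise gives 225° — the wind blows toward the southwest.

225°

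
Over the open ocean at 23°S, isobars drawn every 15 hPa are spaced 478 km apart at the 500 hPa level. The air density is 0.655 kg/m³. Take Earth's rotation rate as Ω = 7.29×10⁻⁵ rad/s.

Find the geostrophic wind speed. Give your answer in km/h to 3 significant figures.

303 km/h

Coriolis parameter at 23°S:
f = 2Ω sin φ = 2 × 7.29×10⁻⁵ × sin 23° = 5.70×10⁻⁵ s⁻¹
Pressure gradient: |∂P/∂n| = 1500 Pa / 478000 m = 3.14×10⁻³ Pa/m
Geostrophic balance (pressure-gradient force = Coriolis force):
V_g = (1/(fρ)) |∂P/∂n| = 3.14×10⁻³ / (5.70×10⁻⁵ × 0.655) = 84.1 m/s
Converting: 84.1 m/s × 3.6 = 303 km/h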